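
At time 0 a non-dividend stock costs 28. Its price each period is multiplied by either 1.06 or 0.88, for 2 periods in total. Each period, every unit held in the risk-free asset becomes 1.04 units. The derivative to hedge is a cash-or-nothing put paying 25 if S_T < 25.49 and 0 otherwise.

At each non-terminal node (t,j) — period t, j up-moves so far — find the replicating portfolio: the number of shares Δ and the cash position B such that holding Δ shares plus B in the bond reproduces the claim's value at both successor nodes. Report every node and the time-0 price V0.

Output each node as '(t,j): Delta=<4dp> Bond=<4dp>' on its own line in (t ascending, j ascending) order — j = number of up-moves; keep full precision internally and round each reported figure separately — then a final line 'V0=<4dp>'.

(0,0): Delta=-0.5299 Bond=15.1239
(1,0): Delta=-5.6367 Bond=141.5598
(1,1): Delta=0.0000 Bond=0.0000
V0=0.2854

Under the risk-neutral measure, an up-move has probability p* = (R−d)/(u−d) = 0.8889 and values discount at R = 1.04.
Terminal values V(2,·): V(2,0)=25.0000, V(2,1)=0.0000, V(2,2)=0.0000
(1,0): S=24.6400. Δ = (V_up−V_dn)/(S_up−S_dn) = (0.0000−25.0000)/(26.1184−21.6832) = -5.6367. V = [p*·0.0000 + (1−p*)·25.0000]/1.04 = 2.6709. B = V − Δ·S = 141.5598.
(1,1): S=29.6800. Δ = (V_up−V_dn)/(S_up−S_dn) = (0.0000−0.0000)/(31.4608−26.1184) = 0.0000. V = [p*·0.0000 + (1−p*)·0.0000]/1.04 = 0.0000. B = V − Δ·S = 0.0000.
(0,0): S=28.0000. Δ = (V_up−V_dn)/(S_up−S_dn) = (0.0000−2.6709)/(29.6800−24.6400) = -0.5299. V = [p*·0.0000 + (1−p*)·2.6709]/1.04 = 0.2854. B = V − Δ·S = 15.1239.
Each (Δ,B) replicates both successor values, so the strategy is self-financing and V0 is arbitrage-free.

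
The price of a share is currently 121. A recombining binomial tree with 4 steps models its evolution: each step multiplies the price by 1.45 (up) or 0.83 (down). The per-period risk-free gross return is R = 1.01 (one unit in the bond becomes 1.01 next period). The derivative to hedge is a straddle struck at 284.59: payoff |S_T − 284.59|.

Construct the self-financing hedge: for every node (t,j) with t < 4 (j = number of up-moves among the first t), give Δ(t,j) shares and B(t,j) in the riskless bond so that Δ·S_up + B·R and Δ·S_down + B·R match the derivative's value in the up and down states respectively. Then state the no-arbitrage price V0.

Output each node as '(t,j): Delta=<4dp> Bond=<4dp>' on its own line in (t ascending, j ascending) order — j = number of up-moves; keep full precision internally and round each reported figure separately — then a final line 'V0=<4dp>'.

No-arbitrage ⇒ martingale measure with p* = (R−d)/(u−d) = 0.2903.
Terminal values V(4,·): V(4,0)=227.1654, V(4,1)=184.2700, V(4,2)=109.3321, V(4,3)=21.5834, V(4,4)=250.2913
  t=3,j=0: stock 69.1862 → up 100.3200 (V=184.2700), down 57.4246 (V=227.1654). Price 212.5861; hedge Δ=-1.0000, bond B=281.7723.
  t=3,j=1: stock 120.8675 → up 175.2579 (V=109.3321), down 100.3200 (V=184.2700). Price 160.9048; hedge Δ=-1.0000, bond B=281.7723.
  t=3,j=2: stock 211.1541 → up 306.1734 (V=21.5834), down 175.2579 (V=109.3321). Price 83.0264; hedge Δ=-0.6703, bond B=224.5566.
  t=3,j=3: stock 368.8836 → up 534.8813 (V=250.2913), down 306.1734 (V=21.5834). Price 87.1113; hedge Δ=1.0000, bond B=-281.7723.
  t=2,j=0: stock 83.3569 → up 120.8675 (V=160.9048), down 69.1862 (V=212.5861). Price 195.6256; hedge Δ=-1.0000, bond B=278.9825.
  t=2,j=1: stock 145.6235 → up 211.1541 (V=83.0264), down 120.8675 (V=160.9048). Price 136.9257; hedge Δ=-0.8626, bond B=262.5359.
  t=2,j=2: stock 254.4025 → up 368.8836 (V=87.1113), down 211.1541 (V=83.0264). Price 83.3786; hedge Δ=0.0259, bond B=76.7900.
  t=1,j=0: stock 100.4300 → up 145.6235 (V=136.9257), down 83.3569 (V=195.6256). Price 176.8155; hedge Δ=-0.9427, bond B=271.4927.
  t=1,j=1: stock 175.4500 → up 254.4025 (V=83.3786), down 145.6235 (V=136.9257). Price 120.1780; hedge Δ=-0.4923, bond B=206.5442.
  t=0,j=0: stock 121.0000 → up 175.4500 (V=120.1780), down 100.4300 (V=176.8155). Price 158.7845; hedge Δ=-0.7550, bond B=250.1354.
Check: Δ(0,0)·S0 + B(0,0) = 158.7845 = V0.

(0,0): Delta=-0.7550 Bond=250.1354
(1,0): Delta=-0.9427 Bond=271.4927
(1,1): Delta=-0.4923 Bond=206.5442
(2,0): Delta=-1.0000 Bond=278.9825
(2,1): Delta=-0.8626 Bond=262.5359
(2,2): Delta=0.0259 Bond=76.7900
(3,0): Delta=-1.0000 Bond=281.7723
(3,1): Delta=-1.0000 Bond=281.7723
(3,2): Delta=-0.6703 Bond=224.5566
(3,3): Delta=1.0000 Bond=-281.7723
V0=158.7845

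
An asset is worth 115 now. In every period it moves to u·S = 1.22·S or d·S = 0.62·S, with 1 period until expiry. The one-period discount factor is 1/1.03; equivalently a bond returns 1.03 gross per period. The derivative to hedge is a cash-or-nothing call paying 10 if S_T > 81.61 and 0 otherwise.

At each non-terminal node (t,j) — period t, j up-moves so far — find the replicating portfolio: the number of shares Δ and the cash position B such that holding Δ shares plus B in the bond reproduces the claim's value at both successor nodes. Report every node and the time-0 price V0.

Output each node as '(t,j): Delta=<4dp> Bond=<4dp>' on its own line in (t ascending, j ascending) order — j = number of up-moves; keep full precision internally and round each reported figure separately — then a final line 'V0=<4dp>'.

(0,0): Delta=0.1449 Bond=-10.0324
V0=6.6343

Since d<R<u, set p* = (R−d)/(u−d) = 0.6833; price each node as the discounted p*-expectation of its children.
Terminal payoffs: V(1,0)=0.0000, V(1,1)=10.0000
(0,0): S=115.0000. Δ = (V_up−V_dn)/(S_up−S_dn) = (10.0000−0.0000)/(140.3000−71.3000) = 0.1449. V = [p*·10.0000 + (1−p*)·0.0000]/1.03 = 6.6343. B = V − Δ·S = -10.0324.
Root portfolio cost Δ·115+B reproduces V0=6.6343.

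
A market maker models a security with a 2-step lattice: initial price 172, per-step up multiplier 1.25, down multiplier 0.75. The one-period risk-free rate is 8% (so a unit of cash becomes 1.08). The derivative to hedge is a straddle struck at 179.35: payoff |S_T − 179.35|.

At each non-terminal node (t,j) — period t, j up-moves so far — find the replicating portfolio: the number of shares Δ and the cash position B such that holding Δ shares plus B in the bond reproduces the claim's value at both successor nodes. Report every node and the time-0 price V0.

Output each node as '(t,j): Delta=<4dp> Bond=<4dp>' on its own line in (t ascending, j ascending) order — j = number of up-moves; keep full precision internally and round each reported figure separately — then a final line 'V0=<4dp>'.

(0,0): Delta=0.2705 Bond=2.0045
(1,0): Delta=-1.0000 Bond=166.0648
(1,1): Delta=0.6633 Bond=-82.2685
V0=48.5378

Under the risk-neutral measure, an up-move has probability p* = (R−d)/(u−d) = 0.6600 and values discount at R = 1.08.
Payoff layer (t=2): V(2,0)=82.6000, V(2,1)=18.1000, V(2,2)=89.4000
  t=1,j=0: stock 129.0000 → up 161.2500 (V=18.1000), down 96.7500 (V=82.6000). Price 37.0648; hedge Δ=-1.0000, bond B=166.0648.
  t=1,j=1: stock 215.0000 → up 268.7500 (V=89.4000), down 161.2500 (V=18.1000). Price 60.3315; hedge Δ=0.6633, bond B=-82.2685.
  t=0,j=0: stock 172.0000 → up 215.0000 (V=60.3315), down 129.0000 (V=37.0648). Price 48.5378; hedge Δ=0.2705, bond B=2.0045.
Check: Δ(0,0)·S0 + B(0,0) = 48.5378 = V0.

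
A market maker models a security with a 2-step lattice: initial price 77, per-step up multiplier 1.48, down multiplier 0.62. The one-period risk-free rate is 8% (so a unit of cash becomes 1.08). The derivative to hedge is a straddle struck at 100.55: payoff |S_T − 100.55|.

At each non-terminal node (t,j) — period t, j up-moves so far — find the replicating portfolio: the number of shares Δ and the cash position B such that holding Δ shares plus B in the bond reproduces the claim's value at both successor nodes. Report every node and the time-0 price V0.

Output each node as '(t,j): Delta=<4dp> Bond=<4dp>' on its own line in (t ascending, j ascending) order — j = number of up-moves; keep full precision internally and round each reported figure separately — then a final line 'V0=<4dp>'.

The replicating-portfolio and risk-neutral prices coincide; use p* = (1.08−0.62)/(1.48−0.62) = 0.5349 for the latter.
At expiry t=2: V(2,0)=70.9512, V(2,1)=29.8948, V(2,2)=68.1108
Node (1,0) S=47.7400: V=(p*·29.8948+(1−p*)·70.9512)/1.08=45.3619; Δ=(29.8948−70.9512)/(70.6552−29.5988)=-1.0000; B=V−Δ·S=93.1019
Node (1,1) S=113.9600: V=(p*·68.1108+(1−p*)·29.8948)/1.08=46.6073; Δ=(68.1108−29.8948)/(168.6608−70.6552)=0.3899; B=V−Δ·S=2.1701
Node (0,0) S=77.0000: V=(p*·46.6073+(1−p*)·45.3619)/1.08=42.6186; Δ=(46.6073−45.3619)/(113.9600−47.7400)=0.0188; B=V−Δ·S=41.1703
Each (Δ,B) replicates both successor values, so the strategy is self-financing and V0 is arbitrage-free.

(0,0): Delta=0.0188 Bond=41.1703
(1,0): Delta=-1.0000 Bond=93.1019
(1,1): Delta=0.3899 Bond=2.1701
V0=42.6186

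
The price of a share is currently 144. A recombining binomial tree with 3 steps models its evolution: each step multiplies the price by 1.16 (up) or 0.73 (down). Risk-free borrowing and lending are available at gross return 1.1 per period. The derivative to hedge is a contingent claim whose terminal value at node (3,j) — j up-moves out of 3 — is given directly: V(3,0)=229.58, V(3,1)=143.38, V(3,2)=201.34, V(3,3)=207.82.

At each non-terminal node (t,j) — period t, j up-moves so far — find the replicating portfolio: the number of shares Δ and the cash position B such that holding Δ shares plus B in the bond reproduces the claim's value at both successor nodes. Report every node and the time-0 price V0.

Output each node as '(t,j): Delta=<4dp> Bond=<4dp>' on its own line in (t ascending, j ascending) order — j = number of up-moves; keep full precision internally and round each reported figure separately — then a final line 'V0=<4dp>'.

No-arbitrage ⇒ martingale measure with p* = (R−d)/(u−d) = 0.8605.
Terminal values V(3,·): V(3,0)=229.5800, V(3,1)=143.3800, V(3,2)=201.3400, V(3,3)=207.8200
Node (2,0) S=76.7376: V=(p*·143.3800+(1−p*)·229.5800)/1.1=141.2799; Δ=(143.3800−229.5800)/(89.0156−56.0184)=-2.6123; B=V−Δ·S=341.7450
Node (2,1) S=121.9392: V=(p*·201.3400+(1−p*)·143.3800)/1.1=175.6841; Δ=(201.3400−143.3800)/(141.4495−89.0156)=1.1054; B=V−Δ·S=40.8934
Node (2,2) S=193.7664: V=(p*·207.8200+(1−p*)·201.3400)/1.1=188.1053; Δ=(207.8200−201.3400)/(224.7690−141.4495)=0.0778; B=V−Δ·S=173.0355
Node (1,0) S=105.1200: V=(p*·175.6841+(1−p*)·141.2799)/1.1=155.3487; Δ=(175.6841−141.2799)/(121.9392−76.7376)=0.7611; B=V−Δ·S=75.3389
Node (1,1) S=167.0400: V=(p*·188.1053+(1−p*)·175.6841)/1.1=169.4292; Δ=(188.1053−175.6841)/(193.7664−121.9392)=0.1729; B=V−Δ·S=140.5428
Node (0,0) S=144.0000: V=(p*·169.4292+(1−p*)·155.3487)/1.1=152.2404; Δ=(169.4292−155.3487)/(167.0400−105.1200)=0.2274; B=V−Δ·S=119.4951
The time-0 hedge costs 152.2404, which is the no-arbitrage price.

(0,0): Delta=0.2274 Bond=119.4951
(1,0): Delta=0.7611 Bond=75.3389
(1,1): Delta=0.1729 Bond=140.5428
(2,0): Delta=-2.6123 Bond=341.7450
(2,1): Delta=1.1054 Bond=40.8934
(2,2): Delta=0.0778 Bond=173.0355
V0=152.2404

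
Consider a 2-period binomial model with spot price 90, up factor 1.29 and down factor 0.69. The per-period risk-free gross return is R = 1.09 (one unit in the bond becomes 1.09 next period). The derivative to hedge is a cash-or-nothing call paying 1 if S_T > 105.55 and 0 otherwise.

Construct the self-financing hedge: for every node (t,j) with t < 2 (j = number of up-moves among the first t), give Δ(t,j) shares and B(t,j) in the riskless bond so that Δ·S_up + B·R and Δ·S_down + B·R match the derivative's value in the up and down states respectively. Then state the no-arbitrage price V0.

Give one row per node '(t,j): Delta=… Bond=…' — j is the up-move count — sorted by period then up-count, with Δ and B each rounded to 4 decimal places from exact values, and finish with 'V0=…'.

(0,0): Delta=0.0113 Bond=-0.6453
(1,0): Delta=0.0000 Bond=0.0000
(1,1): Delta=0.0144 Bond=-1.0550
V0=0.3741

Risk-neutral probability p* = (R−d)/(u−d) = (1.09−0.69)/(1.29−0.69) = 0.6667.
At expiry t=2: V(2,0)=0.0000, V(2,1)=0.0000, V(2,2)=1.0000
Node (1,0) S=62.1000: V=(p*·0.0000+(1−p*)·0.0000)/1.09=0.0000; Δ=(0.0000−0.0000)/(80.1090−42.8490)=0.0000; B=V−Δ·S=0.0000
Node (1,1) S=116.1000: V=(p*·1.0000+(1−p*)·0.0000)/1.09=0.6116; Δ=(1.0000−0.0000)/(149.7690−80.1090)=0.0144; B=V−Δ·S=-1.0550
Node (0,0) S=90.0000: V=(p*·0.6116+(1−p*)·0.0000)/1.09=0.3741; Δ=(0.6116−0.0000)/(116.1000−62.1000)=0.0113; B=V−Δ·S=-0.6453
Check: Δ(0,0)·S0 + B(0,0) = 0.3741 = V0.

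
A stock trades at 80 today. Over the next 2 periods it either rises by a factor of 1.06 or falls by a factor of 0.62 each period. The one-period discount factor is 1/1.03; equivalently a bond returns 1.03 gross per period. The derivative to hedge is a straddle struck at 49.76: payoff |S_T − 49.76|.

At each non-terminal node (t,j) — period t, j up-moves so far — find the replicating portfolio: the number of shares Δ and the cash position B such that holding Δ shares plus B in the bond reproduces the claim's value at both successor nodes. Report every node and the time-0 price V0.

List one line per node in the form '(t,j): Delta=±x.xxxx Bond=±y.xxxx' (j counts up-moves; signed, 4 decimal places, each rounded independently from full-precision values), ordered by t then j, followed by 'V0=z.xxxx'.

Risk-neutral probability p* = (R−d)/(u−d) = (1.03−0.62)/(1.06−0.62) = 0.9318.
Payoff layer (t=2): V(2,0)=19.0080, V(2,1)=2.8160, V(2,2)=40.1280
  t=1,j=0: stock 49.6000 → up 52.5760 (V=2.8160), down 30.7520 (V=19.0080). Price 3.8058; hedge Δ=-0.7419, bond B=40.6058.
  t=1,j=1: stock 84.8000 → up 89.8880 (V=40.1280), down 52.5760 (V=2.8160). Price 36.4893; hedge Δ=1.0000, bond B=-48.3107.
  t=0,j=0: stock 80.0000 → up 84.8000 (V=36.4893), down 49.6000 (V=3.8058). Price 33.2630; hedge Δ=0.9285, bond B=-41.0177.
The time-0 hedge costs 33.2630, which is the no-arbitrage price.

(0,0): Delta=0.9285 Bond=-41.0177
(1,0): Delta=-0.7419 Bond=40.6058
(1,1): Delta=1.0000 Bond=-48.3107
V0=33.2630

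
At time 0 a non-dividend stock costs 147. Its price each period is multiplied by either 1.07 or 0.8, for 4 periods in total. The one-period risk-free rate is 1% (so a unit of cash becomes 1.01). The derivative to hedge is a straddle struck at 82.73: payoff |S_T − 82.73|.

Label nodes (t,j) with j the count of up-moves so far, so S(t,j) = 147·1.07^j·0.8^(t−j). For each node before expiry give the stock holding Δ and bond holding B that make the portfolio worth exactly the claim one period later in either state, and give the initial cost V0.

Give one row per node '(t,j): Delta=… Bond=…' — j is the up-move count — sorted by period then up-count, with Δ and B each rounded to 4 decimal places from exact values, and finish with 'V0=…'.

Under the risk-neutral measure, an up-move has probability p* = (R−d)/(u−d) = 0.7778 and values discount at R = 1.01.
At expiry t=4: V(4,0)=22.5188, V(4,1)=2.1975, V(4,2)=24.9822, V(4,3)=61.3351, V(4,4)=109.9570
(3,0): S=75.2640. Δ = (V_up−V_dn)/(S_up−S_dn) = (2.1975−22.5188)/(80.5325−60.2112) = -1.0000. V = [p*·2.1975 + (1−p*)·22.5188]/1.01 = 6.6469. B = V − Δ·S = 81.9109.
(3,1): S=100.6656. Δ = (V_up−V_dn)/(S_up−S_dn) = (24.9822−2.1975)/(107.7122−80.5325) = 0.8383. V = [p*·24.9822 + (1−p*)·2.1975]/1.01 = 19.7217. B = V − Δ·S = -64.6660.
(3,2): S=134.6402. Δ = (V_up−V_dn)/(S_up−S_dn) = (61.3351−24.9822)/(144.0651−107.7122) = 1.0000. V = [p*·61.3351 + (1−p*)·24.9822]/1.01 = 52.7293. B = V − Δ·S = -81.9109.
(3,3): S=180.0813. Δ = (V_up−V_dn)/(S_up−S_dn) = (109.9570−61.3351)/(192.6870−144.0651) = 1.0000. V = [p*·109.9570 + (1−p*)·61.3351]/1.01 = 98.1704. B = V − Δ·S = -81.9109.
(2,0): S=94.0800. Δ = (V_up−V_dn)/(S_up−S_dn) = (19.7217−6.6469)/(100.6656−75.2640) = 0.5147. V = [p*·19.7217 + (1−p*)·6.6469]/1.01 = 16.6497. B = V − Δ·S = -31.7756.
(2,1): S=125.8320. Δ = (V_up−V_dn)/(S_up−S_dn) = (52.7293−19.7217)/(134.6402−100.6656) = 0.9715. V = [p*·52.7293 + (1−p*)·19.7217]/1.01 = 44.9449. B = V − Δ·S = -77.3056.
(2,2): S=168.3003. Δ = (V_up−V_dn)/(S_up−S_dn) = (98.1704−52.7293)/(180.0813−134.6402) = 1.0000. V = [p*·98.1704 + (1−p*)·52.7293]/1.01 = 87.2004. B = V − Δ·S = -81.0999.
(1,0): S=117.6000. Δ = (V_up−V_dn)/(S_up−S_dn) = (44.9449−16.6497)/(125.8320−94.0800) = 0.8911. V = [p*·44.9449 + (1−p*)·16.6497]/1.01 = 38.2743. B = V − Δ·S = -66.5226.
(1,1): S=157.2900. Δ = (V_up−V_dn)/(S_up−S_dn) = (87.2004−44.9449)/(168.3003−125.8320) = 0.9950. V = [p*·87.2004 + (1−p*)·44.9449]/1.01 = 77.0399. B = V − Δ·S = -79.4621.
(0,0): S=147.0000. Δ = (V_up−V_dn)/(S_up−S_dn) = (77.0399−38.2743)/(157.2900−117.6000) = 0.9767. V = [p*·77.0399 + (1−p*)·38.2743]/1.01 = 67.7478. B = V − Δ·S = -75.8284.
Check: Δ(0,0)·S0 + B(0,0) = 67.7478 = V0.

(0,0): Delta=0.9767 Bond=-75.8284
(1,0): Delta=0.8911 Bond=-66.5226
(1,1): Delta=0.9950 Bond=-79.4621
(2,0): Delta=0.5147 Bond=-31.7756
(2,1): Delta=0.9715 Bond=-77.3056
(2,2): Delta=1.0000 Bond=-81.0999
(3,0): Delta=-1.0000 Bond=81.9109
(3,1): Delta=0.8383 Bond=-64.6660
(3,2): Delta=1.0000 Bond=-81.9109
(3,3): Delta=1.0000 Bond=-81.9109
V0=67.7478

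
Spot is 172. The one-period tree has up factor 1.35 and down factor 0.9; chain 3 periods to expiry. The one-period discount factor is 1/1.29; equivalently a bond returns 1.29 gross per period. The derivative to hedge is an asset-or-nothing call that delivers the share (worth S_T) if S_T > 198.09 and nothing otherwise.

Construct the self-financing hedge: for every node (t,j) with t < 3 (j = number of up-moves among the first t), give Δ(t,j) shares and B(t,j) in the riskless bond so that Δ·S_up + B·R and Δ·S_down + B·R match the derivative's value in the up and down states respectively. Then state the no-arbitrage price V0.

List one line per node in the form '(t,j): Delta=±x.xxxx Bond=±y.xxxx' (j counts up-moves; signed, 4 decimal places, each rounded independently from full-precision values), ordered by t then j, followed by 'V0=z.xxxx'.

The replicating-portfolio and risk-neutral prices coincide; use p* = (1.29−0.9)/(1.35−0.9) = 0.8667 for the latter.
At expiry t=3: V(3,0)=0.0000, V(3,1)=0.0000, V(3,2)=282.1230, V(3,3)=423.1845
Node (2,0) S=139.3200: V=(p*·0.0000+(1−p*)·0.0000)/1.29=0.0000; Δ=(0.0000−0.0000)/(188.0820−125.3880)=0.0000; B=V−Δ·S=0.0000
Node (2,1) S=208.9800: V=(p*·282.1230+(1−p*)·0.0000)/1.29=189.5400; Δ=(282.1230−0.0000)/(282.1230−188.0820)=3.0000; B=V−Δ·S=-437.4000
Node (2,2) S=313.4700: V=(p*·423.1845+(1−p*)·282.1230)/1.29=313.4700; Δ=(423.1845−282.1230)/(423.1845−282.1230)=1.0000; B=V−Δ·S=0.0000
Node (1,0) S=154.8000: V=(p*·189.5400+(1−p*)·0.0000)/1.29=127.3395; Δ=(189.5400−0.0000)/(208.9800−139.3200)=2.7209; B=V−Δ·S=-293.8605
Node (1,1) S=232.2000: V=(p*·313.4700+(1−p*)·189.5400)/1.29=230.1907; Δ=(313.4700−189.5400)/(313.4700−208.9800)=1.1860; B=V−Δ·S=-45.2093
Node (0,0) S=172.0000: V=(p*·230.1907+(1−p*)·127.3395)/1.29=167.8118; Δ=(230.1907−127.3395)/(232.2000−154.8000)=1.3288; B=V−Δ·S=-60.7463
The time-0 hedge costs 167.8118, which is the no-arbitrage price.

(0,0): Delta=1.3288 Bond=-60.7463
(1,0): Delta=2.7209 Bond=-293.8605
(1,1): Delta=1.1860 Bond=-45.2093
(2,0): Delta=0.0000 Bond=0.0000
(2,1): Delta=3.0000 Bond=-437.4000
(2,2): Delta=1.0000 Bond=0.0000
V0=167.8118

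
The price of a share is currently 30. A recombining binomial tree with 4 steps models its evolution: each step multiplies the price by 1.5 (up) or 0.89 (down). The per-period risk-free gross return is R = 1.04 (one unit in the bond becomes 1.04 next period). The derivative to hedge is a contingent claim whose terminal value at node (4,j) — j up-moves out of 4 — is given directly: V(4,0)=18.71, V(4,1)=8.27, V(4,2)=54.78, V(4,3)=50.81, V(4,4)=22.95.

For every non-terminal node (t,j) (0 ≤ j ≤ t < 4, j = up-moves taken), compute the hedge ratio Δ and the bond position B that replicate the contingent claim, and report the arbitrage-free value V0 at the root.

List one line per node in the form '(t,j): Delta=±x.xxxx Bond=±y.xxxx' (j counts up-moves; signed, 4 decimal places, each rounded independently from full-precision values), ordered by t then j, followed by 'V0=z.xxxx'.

Risk-neutral probability p* = (R−d)/(u−d) = (1.04−0.89)/(1.5−0.89) = 0.2459.
Payoff layer (t=4): V(4,0)=18.7100, V(4,1)=8.2700, V(4,2)=54.7800, V(4,3)=50.8100, V(4,4)=22.9500
(3,0): S=21.1491. Δ = (V_up−V_dn)/(S_up−S_dn) = (8.2700−18.7100)/(31.7236−18.8227) = -0.8092. V = [p*·8.2700 + (1−p*)·18.7100]/1.04 = 15.5219. B = V − Δ·S = 32.6367.
(3,1): S=35.6445. Δ = (V_up−V_dn)/(S_up−S_dn) = (54.7800−8.2700)/(53.4668−31.7236) = 2.1391. V = [p*·54.7800 + (1−p*)·8.2700]/1.04 = 18.9489. B = V − Δ·S = -57.2970.
(3,2): S=60.0750. Δ = (V_up−V_dn)/(S_up−S_dn) = (50.8100−54.7800)/(90.1125−53.4668) = -0.1083. V = [p*·50.8100 + (1−p*)·54.7800]/1.04 = 51.7344. B = V − Δ·S = 58.2426.
(3,3): S=101.2500. Δ = (V_up−V_dn)/(S_up−S_dn) = (22.9500−50.8100)/(151.8750−90.1125) = -0.4511. V = [p*·22.9500 + (1−p*)·50.8100]/1.04 = 42.2684. B = V − Δ·S = 87.9406.
(2,0): S=23.7630. Δ = (V_up−V_dn)/(S_up−S_dn) = (18.9489−15.5219)/(35.6445−21.1491) = 0.2364. V = [p*·18.9489 + (1−p*)·15.5219]/1.04 = 15.7352. B = V − Δ·S = 10.1171.
(2,1): S=40.0500. Δ = (V_up−V_dn)/(S_up−S_dn) = (51.7344−18.9489)/(60.0750−35.6445) = 1.3420. V = [p*·51.7344 + (1−p*)·18.9489]/1.04 = 25.9720. B = V − Δ·S = -27.7746.
(2,2): S=67.5000. Δ = (V_up−V_dn)/(S_up−S_dn) = (42.2684−51.7344)/(101.2500−60.0750) = -0.2299. V = [p*·42.2684 + (1−p*)·51.7344]/1.04 = 47.5064. B = V − Δ·S = 63.0244.
(1,0): S=26.7000. Δ = (V_up−V_dn)/(S_up−S_dn) = (25.9720−15.7352)/(40.0500−23.7630) = 0.6285. V = [p*·25.9720 + (1−p*)·15.7352]/1.04 = 17.5504. B = V − Δ·S = 0.7688.
(1,1): S=45.0000. Δ = (V_up−V_dn)/(S_up−S_dn) = (47.5064−25.9720)/(67.5000−40.0500) = 0.7845. V = [p*·47.5064 + (1−p*)·25.9720]/1.04 = 30.0648. B = V − Δ·S = -5.2375.
(0,0): S=30.0000. Δ = (V_up−V_dn)/(S_up−S_dn) = (30.0648−17.5504)/(45.0000−26.7000) = 0.6838. V = [p*·30.0648 + (1−p*)·17.5504]/1.04 = 19.8344. B = V − Δ·S = -0.6810.
Check: Δ(0,0)·S0 + B(0,0) = 19.8344 = V0.

(0,0): Delta=0.6838 Bond=-0.6810
(1,0): Delta=0.6285 Bond=0.7688
(1,1): Delta=0.7845 Bond=-5.2375
(2,0): Delta=0.2364 Bond=10.1171
(2,1): Delta=1.3420 Bond=-27.7746
(2,2): Delta=-0.2299 Bond=63.0244
(3,0): Delta=-0.8092 Bond=32.6367
(3,1): Delta=2.1391 Bond=-57.2970
(3,2): Delta=-0.1083 Bond=58.2426
(3,3): Delta=-0.4511 Bond=87.9406
V0=19.8344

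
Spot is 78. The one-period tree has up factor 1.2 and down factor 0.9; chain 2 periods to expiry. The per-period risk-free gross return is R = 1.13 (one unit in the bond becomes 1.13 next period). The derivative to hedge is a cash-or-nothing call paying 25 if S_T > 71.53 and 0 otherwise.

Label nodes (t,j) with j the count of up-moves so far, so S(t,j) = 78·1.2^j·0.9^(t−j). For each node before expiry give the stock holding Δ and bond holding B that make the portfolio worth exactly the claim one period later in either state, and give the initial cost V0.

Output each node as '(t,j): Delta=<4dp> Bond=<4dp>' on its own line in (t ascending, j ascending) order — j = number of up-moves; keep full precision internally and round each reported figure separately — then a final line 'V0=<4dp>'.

(0,0): Delta=0.2206 Bond=1.3052
(1,0): Delta=1.1871 Bond=-66.3717
(1,1): Delta=0.0000 Bond=22.1239
V0=18.5127

The replicating-portfolio and risk-neutral prices coincide; use p* = (1.13−0.9)/(1.2−0.9) = 0.7667 for the latter.
Terminal values V(2,·): V(2,0)=0.0000, V(2,1)=25.0000, V(2,2)=25.0000
  t=1,j=0: stock 70.2000 → up 84.2400 (V=25.0000), down 63.1800 (V=0.0000). Price 16.9617; hedge Δ=1.1871, bond B=-66.3717.
  t=1,j=1: stock 93.6000 → up 112.3200 (V=25.0000), down 84.2400 (V=25.0000). Price 22.1239; hedge Δ=0.0000, bond B=22.1239.
  t=0,j=0: stock 78.0000 → up 93.6000 (V=22.1239), down 70.2000 (V=16.9617). Price 18.5127; hedge Δ=0.2206, bond B=1.3052.
Each (Δ,B) replicates both successor values, so the strategy is self-financing and V0 is arbitrage-free.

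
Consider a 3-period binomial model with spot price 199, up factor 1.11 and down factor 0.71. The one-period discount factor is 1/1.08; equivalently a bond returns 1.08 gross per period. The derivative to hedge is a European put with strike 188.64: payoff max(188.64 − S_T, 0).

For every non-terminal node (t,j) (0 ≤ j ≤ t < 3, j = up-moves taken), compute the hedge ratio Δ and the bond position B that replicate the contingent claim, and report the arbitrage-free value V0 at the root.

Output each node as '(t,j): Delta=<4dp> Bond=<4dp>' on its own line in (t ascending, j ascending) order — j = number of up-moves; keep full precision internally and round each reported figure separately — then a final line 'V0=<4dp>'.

(0,0): Delta=-0.2303 Bond=49.0568
(1,0): Delta=-1.0000 Bond=161.7284
(1,1): Delta=-0.1904 Bond=44.1641
(2,0): Delta=-1.0000 Bond=174.6667
(2,1): Delta=-1.0000 Bond=174.6667
(2,2): Delta=-0.1484 Bond=37.4024
V0=3.2216

No-arbitrage ⇒ martingale measure with p* = (R−d)/(u−d) = 0.9250.
Payoff layer (t=3): V(3,0)=117.4157, V(3,1)=77.2894, V(3,2)=14.5566, V(3,3)=0.0000
Node (2,0) S=100.3159: V=(p*·77.2894+(1−p*)·117.4157)/1.08=74.3508; Δ=(77.2894−117.4157)/(111.3506−71.2243)=-1.0000; B=V−Δ·S=174.6667
Node (2,1) S=156.8319: V=(p*·14.5566+(1−p*)·77.2894)/1.08=17.8348; Δ=(14.5566−77.2894)/(174.0834−111.3506)=-1.0000; B=V−Δ·S=174.6667
Node (2,2) S=245.1879: V=(p*·0.0000+(1−p*)·14.5566)/1.08=1.0109; Δ=(0.0000−14.5566)/(272.1586−174.0834)=-0.1484; B=V−Δ·S=37.4024
Node (1,0) S=141.2900: V=(p*·17.8348+(1−p*)·74.3508)/1.08=20.4384; Δ=(17.8348−74.3508)/(156.8319−100.3159)=-1.0000; B=V−Δ·S=161.7284
Node (1,1) S=220.8900: V=(p*·1.0109+(1−p*)·17.8348)/1.08=2.1043; Δ=(1.0109−17.8348)/(245.1879−156.8319)=-0.1904; B=V−Δ·S=44.1641
Node (0,0) S=199.0000: V=(p*·2.1043+(1−p*)·20.4384)/1.08=3.2216; Δ=(2.1043−20.4384)/(220.8900−141.2900)=-0.2303; B=V−Δ·S=49.0568
Check: Δ(0,0)·S0 + B(0,0) = 3.2216 = V0.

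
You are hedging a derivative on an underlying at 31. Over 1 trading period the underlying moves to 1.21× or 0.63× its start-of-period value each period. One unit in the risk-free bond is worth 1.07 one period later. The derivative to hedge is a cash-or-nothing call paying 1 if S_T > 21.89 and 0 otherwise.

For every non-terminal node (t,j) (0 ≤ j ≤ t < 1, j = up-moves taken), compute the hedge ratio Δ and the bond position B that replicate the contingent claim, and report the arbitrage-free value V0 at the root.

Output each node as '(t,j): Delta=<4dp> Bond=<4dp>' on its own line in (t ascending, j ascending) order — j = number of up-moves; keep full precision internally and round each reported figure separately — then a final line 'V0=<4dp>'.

(0,0): Delta=0.0556 Bond=-1.0151
V0=0.7090

The replicating-portfolio and risk-neutral prices coincide; use p* = (1.07−0.63)/(1.21−0.63) = 0.7586 for the latter.
At expiry t=1: V(1,0)=0.0000, V(1,1)=1.0000
(0,0): S=31.0000. Δ = (V_up−V_dn)/(S_up−S_dn) = (1.0000−0.0000)/(37.5100−19.5300) = 0.0556. V = [p*·1.0000 + (1−p*)·0.0000]/1.07 = 0.7090. B = V − Δ·S = -1.0151.
Self-financing check: at every node Δ·S+B equals the discounted successor values.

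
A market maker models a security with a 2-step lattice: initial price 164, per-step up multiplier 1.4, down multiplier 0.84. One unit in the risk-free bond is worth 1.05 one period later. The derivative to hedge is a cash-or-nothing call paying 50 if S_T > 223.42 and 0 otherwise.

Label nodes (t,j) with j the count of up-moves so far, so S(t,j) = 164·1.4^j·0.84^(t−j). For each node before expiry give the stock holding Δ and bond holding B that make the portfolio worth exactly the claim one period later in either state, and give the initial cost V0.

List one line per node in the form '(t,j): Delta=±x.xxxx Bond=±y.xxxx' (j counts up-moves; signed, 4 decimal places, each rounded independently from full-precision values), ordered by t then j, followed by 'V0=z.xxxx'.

The replicating-portfolio and risk-neutral prices coincide; use p* = (1.05−0.84)/(1.4−0.84) = 0.3750 for the latter.
Terminal values V(2,·): V(2,0)=0.0000, V(2,1)=0.0000, V(2,2)=50.0000
(1,0): S=137.7600. Δ = (V_up−V_dn)/(S_up−S_dn) = (0.0000−0.0000)/(192.8640−115.7184) = 0.0000. V = [p*·0.0000 + (1−p*)·0.0000]/1.05 = 0.0000. B = V − Δ·S = 0.0000.
(1,1): S=229.6000. Δ = (V_up−V_dn)/(S_up−S_dn) = (50.0000−0.0000)/(321.4400−192.8640) = 0.3889. V = [p*·50.0000 + (1−p*)·0.0000]/1.05 = 17.8571. B = V − Δ·S = -71.4286.
(0,0): S=164.0000. Δ = (V_up−V_dn)/(S_up−S_dn) = (17.8571−0.0000)/(229.6000−137.7600) = 0.1944. V = [p*·17.8571 + (1−p*)·0.0000]/1.05 = 6.3776. B = V − Δ·S = -25.5102.
Root portfolio cost Δ·164+B reproduces V0=6.3776.

(0,0): Delta=0.1944 Bond=-25.5102
(1,0): Delta=0.0000 Bond=0.0000
(1,1): Delta=0.3889 Bond=-71.4286
V0=6.3776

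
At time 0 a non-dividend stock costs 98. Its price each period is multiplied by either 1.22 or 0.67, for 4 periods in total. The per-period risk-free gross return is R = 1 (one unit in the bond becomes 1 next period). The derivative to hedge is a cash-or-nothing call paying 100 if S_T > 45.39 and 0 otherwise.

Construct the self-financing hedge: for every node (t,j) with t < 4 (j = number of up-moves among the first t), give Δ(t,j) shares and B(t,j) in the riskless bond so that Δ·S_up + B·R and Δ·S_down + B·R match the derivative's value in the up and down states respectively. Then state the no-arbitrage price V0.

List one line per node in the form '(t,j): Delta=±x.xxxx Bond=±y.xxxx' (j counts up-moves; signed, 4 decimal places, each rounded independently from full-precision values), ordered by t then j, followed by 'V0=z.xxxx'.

(0,0): Delta=0.5343 Bond=29.7164
(1,0): Delta=1.3292 Bond=-22.4727
(1,1): Delta=0.2433 Bond=64.5091
(2,0): Delta=2.4798 Bond=-73.0909
(2,1): Delta=0.9079 Bond=11.2727
(2,2): Delta=0.0000 Bond=100.0000
(3,0): Delta=0.0000 Bond=0.0000
(3,1): Delta=3.3877 Bond=-121.8182
(3,2): Delta=0.0000 Bond=100.0000
(3,3): Delta=0.0000 Bond=100.0000
V0=82.0800

Under the risk-neutral measure, an up-move has probability p* = (R−d)/(u−d) = 0.6000 and values discount at R = 1.
Terminal values V(4,·): V(4,0)=0.0000, V(4,1)=0.0000, V(4,2)=100.0000, V(4,3)=100.0000, V(4,4)=100.0000
Node (3,0) S=29.4748: V=(p*·0.0000+(1−p*)·0.0000)/1=0.0000; Δ=(0.0000−0.0000)/(35.9592−19.7481)=0.0000; B=V−Δ·S=0.0000
Node (3,1) S=53.6705: V=(p*·100.0000+(1−p*)·0.0000)/1=60.0000; Δ=(100.0000−0.0000)/(65.4780−35.9592)=3.3877; B=V−Δ·S=-121.8182
Node (3,2) S=97.7283: V=(p*·100.0000+(1−p*)·100.0000)/1=100.0000; Δ=(100.0000−100.0000)/(119.2286−65.4780)=0.0000; B=V−Δ·S=100.0000
Node (3,3) S=177.9531: V=(p*·100.0000+(1−p*)·100.0000)/1=100.0000; Δ=(100.0000−100.0000)/(217.1028−119.2286)=0.0000; B=V−Δ·S=100.0000
Node (2,0) S=43.9922: V=(p*·60.0000+(1−p*)·0.0000)/1=36.0000; Δ=(60.0000−0.0000)/(53.6705−29.4748)=2.4798; B=V−Δ·S=-73.0909
Node (2,1) S=80.1052: V=(p*·100.0000+(1−p*)·60.0000)/1=84.0000; Δ=(100.0000−60.0000)/(97.7283−53.6705)=0.9079; B=V−Δ·S=11.2727
Node (2,2) S=145.8632: V=(p*·100.0000+(1−p*)·100.0000)/1=100.0000; Δ=(100.0000−100.0000)/(177.9531−97.7283)=0.0000; B=V−Δ·S=100.0000
Node (1,0) S=65.6600: V=(p*·84.0000+(1−p*)·36.0000)/1=64.8000; Δ=(84.0000−36.0000)/(80.1052−43.9922)=1.3292; B=V−Δ·S=-22.4727
Node (1,1) S=119.5600: V=(p*·100.0000+(1−p*)·84.0000)/1=93.6000; Δ=(100.0000−84.0000)/(145.8632−80.1052)=0.2433; B=V−Δ·S=64.5091
Node (0,0) S=98.0000: V=(p*·93.6000+(1−p*)·64.8000)/1=82.0800; Δ=(93.6000−64.8000)/(119.5600−65.6600)=0.5343; B=V−Δ·S=29.7164
Self-financing check: at every node Δ·S+B equals the discounted successor values.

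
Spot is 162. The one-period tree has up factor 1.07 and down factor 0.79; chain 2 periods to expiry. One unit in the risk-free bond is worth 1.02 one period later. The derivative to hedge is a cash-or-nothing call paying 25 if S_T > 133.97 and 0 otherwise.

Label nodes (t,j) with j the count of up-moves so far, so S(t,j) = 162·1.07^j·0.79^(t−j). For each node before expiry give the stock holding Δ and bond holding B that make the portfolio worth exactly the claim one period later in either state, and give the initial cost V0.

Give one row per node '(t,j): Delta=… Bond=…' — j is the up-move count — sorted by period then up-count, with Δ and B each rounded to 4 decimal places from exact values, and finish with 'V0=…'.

(0,0): Delta=0.0965 Bond=7.6317
(1,0): Delta=0.6977 Bond=-69.1527
(1,1): Delta=0.0000 Bond=24.5098
V0=23.2630

No-arbitrage ⇒ martingale measure with p* = (R−d)/(u−d) = 0.8214.
Terminal payoffs: V(2,0)=0.0000, V(2,1)=25.0000, V(2,2)=25.0000
Node (1,0) S=127.9800: V=(p*·25.0000+(1−p*)·0.0000)/1.02=20.1331; Δ=(25.0000−0.0000)/(136.9386−101.1042)=0.6977; B=V−Δ·S=-69.1527
Node (1,1) S=173.3400: V=(p*·25.0000+(1−p*)·25.0000)/1.02=24.5098; Δ=(25.0000−25.0000)/(185.4738−136.9386)=0.0000; B=V−Δ·S=24.5098
Node (0,0) S=162.0000: V=(p*·24.5098+(1−p*)·20.1331)/1.02=23.2630; Δ=(24.5098−20.1331)/(173.3400−127.9800)=0.0965; B=V−Δ·S=7.6317
The time-0 hedge costs 23.2630, which is the no-arbitrage price.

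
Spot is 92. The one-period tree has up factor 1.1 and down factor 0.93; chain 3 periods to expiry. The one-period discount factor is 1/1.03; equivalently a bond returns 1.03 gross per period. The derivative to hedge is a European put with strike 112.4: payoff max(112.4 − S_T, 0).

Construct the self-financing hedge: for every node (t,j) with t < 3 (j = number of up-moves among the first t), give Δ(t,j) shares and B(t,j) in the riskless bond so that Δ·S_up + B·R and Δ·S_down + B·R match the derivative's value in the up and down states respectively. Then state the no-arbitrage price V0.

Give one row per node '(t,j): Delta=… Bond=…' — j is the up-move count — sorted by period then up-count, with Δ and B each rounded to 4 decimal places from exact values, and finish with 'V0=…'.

(0,0): Delta=-0.7904 Bond=85.4488
(1,0): Delta=-1.0000 Bond=105.9478
(1,1): Delta=-0.6663 Bond=75.4574
(2,0): Delta=-1.0000 Bond=109.1262
(2,1): Delta=-1.0000 Bond=109.1262
(2,2): Delta=-0.4688 Bond=55.7375
V0=12.7343

No-arbitrage ⇒ martingale measure with p* = (R−d)/(u−d) = 0.5882.
Terminal values V(3,·): V(3,0)=38.3992, V(3,1)=24.8721, V(3,2)=8.8724, V(3,3)=0.0000
Node (2,0) S=79.5708: V=(p*·24.8721+(1−p*)·38.3992)/1.03=29.5554; Δ=(24.8721−38.3992)/(87.5279−74.0008)=-1.0000; B=V−Δ·S=109.1262
Node (2,1) S=94.1160: V=(p*·8.8724+(1−p*)·24.8721)/1.03=15.0102; Δ=(8.8724−24.8721)/(103.5276−87.5279)=-1.0000; B=V−Δ·S=109.1262
Node (2,2) S=111.3200: V=(p*·0.0000+(1−p*)·8.8724)/1.03=3.5469; Δ=(0.0000−8.8724)/(122.4520−103.5276)=-0.4688; B=V−Δ·S=55.7375
Node (1,0) S=85.5600: V=(p*·15.0102+(1−p*)·29.5554)/1.03=20.3878; Δ=(15.0102−29.5554)/(94.1160−79.5708)=-1.0000; B=V−Δ·S=105.9478
Node (1,1) S=101.2000: V=(p*·3.5469+(1−p*)·15.0102)/1.03=8.0263; Δ=(3.5469−15.0102)/(111.3200−94.1160)=-0.6663; B=V−Δ·S=75.4574
Node (0,0) S=92.0000: V=(p*·8.0263+(1−p*)·20.3878)/1.03=12.7343; Δ=(8.0263−20.3878)/(101.2000−85.5600)=-0.7904; B=V−Δ·S=85.4488
Self-financing check: at every node Δ·S+B equals the discounted successor values.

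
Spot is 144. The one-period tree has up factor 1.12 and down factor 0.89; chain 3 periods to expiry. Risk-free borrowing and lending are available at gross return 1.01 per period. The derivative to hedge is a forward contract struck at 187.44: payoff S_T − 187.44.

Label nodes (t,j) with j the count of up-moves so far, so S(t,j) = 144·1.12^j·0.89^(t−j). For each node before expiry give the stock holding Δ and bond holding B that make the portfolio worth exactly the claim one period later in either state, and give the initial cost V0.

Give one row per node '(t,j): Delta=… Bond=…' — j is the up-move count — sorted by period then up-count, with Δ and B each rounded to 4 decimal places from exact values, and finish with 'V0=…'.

The replicating-portfolio and risk-neutral prices coincide; use p* = (1.01−0.89)/(1.12−0.89) = 0.5217 for the latter.
Terminal values V(3,·): V(3,0)=-85.9245, V(3,1)=-59.6901, V(3,2)=-26.6761, V(3,3)=14.8696
  t=2,j=0: stock 114.0624 → up 127.7499 (V=-59.6901), down 101.5155 (V=-85.9245). Price -71.5218; hedge Δ=1.0000, bond B=-185.5842.
  t=2,j=1: stock 143.5392 → up 160.7639 (V=-26.6761), down 127.7499 (V=-59.6901). Price -42.0450; hedge Δ=1.0000, bond B=-185.5842.
  t=2,j=2: stock 180.6336 → up 202.3096 (V=14.8696), down 160.7639 (V=-26.6761). Price -4.9506; hedge Δ=1.0000, bond B=-185.5842.
  t=1,j=0: stock 128.1600 → up 143.5392 (V=-42.0450), down 114.0624 (V=-71.5218). Price -55.5867; hedge Δ=1.0000, bond B=-183.7467.
  t=1,j=1: stock 161.2800 → up 180.6336 (V=-4.9506), down 143.5392 (V=-42.0450). Price -22.4667; hedge Δ=1.0000, bond B=-183.7467.
  t=0,j=0: stock 144.0000 → up 161.2800 (V=-22.4667), down 128.1600 (V=-55.5867). Price -37.9274; hedge Δ=1.0000, bond B=-181.9274.
The time-0 hedge costs -37.9274, which is the no-arbitrage price.

(0,0): Delta=1.0000 Bond=-181.9274
(1,0): Delta=1.0000 Bond=-183.7467
(1,1): Delta=1.0000 Bond=-183.7467
(2,0): Delta=1.0000 Bond=-185.5842
(2,1): Delta=1.0000 Bond=-185.5842
(2,2): Delta=1.0000 Bond=-185.5842
V0=-37.9274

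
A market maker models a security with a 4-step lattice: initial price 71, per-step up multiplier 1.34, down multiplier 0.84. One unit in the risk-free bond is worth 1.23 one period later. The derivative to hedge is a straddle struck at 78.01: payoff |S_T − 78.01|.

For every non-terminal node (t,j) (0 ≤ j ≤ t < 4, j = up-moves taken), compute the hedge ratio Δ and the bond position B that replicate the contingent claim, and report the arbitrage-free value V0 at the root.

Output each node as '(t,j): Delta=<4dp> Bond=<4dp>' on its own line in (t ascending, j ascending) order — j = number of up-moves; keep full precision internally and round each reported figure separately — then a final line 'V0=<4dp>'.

Under the risk-neutral measure, an up-move has probability p* = (R−d)/(u−d) = 0.7800 and values discount at R = 1.23.
Terminal payoffs: V(4,0)=42.6611, V(4,1)=21.6201, V(4,2)=11.9453, V(4,3)=65.4900, V(4,4)=150.9067
Node (3,0) S=42.0820: V=(p*·21.6201+(1−p*)·42.6611)/1.23=21.3408; Δ=(21.6201−42.6611)/(56.3899−35.3489)=-1.0000; B=V−Δ·S=63.4228
Node (3,1) S=67.1308: V=(p*·11.9453+(1−p*)·21.6201)/1.23=11.4421; Δ=(11.9453−21.6201)/(89.9553−56.3899)=-0.2882; B=V−Δ·S=30.7918
Node (3,2) S=107.0896: V=(p*·65.4900+(1−p*)·11.9453)/1.23=43.6668; Δ=(65.4900−11.9453)/(143.5000−89.9553)=1.0000; B=V−Δ·S=-63.4228
Node (3,3) S=170.8334: V=(p*·150.9067+(1−p*)·65.4900)/1.23=107.4106; Δ=(150.9067−65.4900)/(228.9167−143.5000)=1.0000; B=V−Δ·S=-63.4228
Node (2,0) S=50.0976: V=(p*·11.4421+(1−p*)·21.3408)/1.23=11.0730; Δ=(11.4421−21.3408)/(67.1308−42.0820)=-0.3952; B=V−Δ·S=30.8704
Node (2,1) S=79.9176: V=(p*·43.6668+(1−p*)·11.4421)/1.23=29.7377; Δ=(43.6668−11.4421)/(107.0896−67.1308)=0.8064; B=V−Δ·S=-34.7118
Node (2,2) S=127.4876: V=(p*·107.4106+(1−p*)·43.6668)/1.23=75.9244; Δ=(107.4106−43.6668)/(170.8334−107.0896)=1.0000; B=V−Δ·S=-51.5632
Node (1,0) S=59.6400: V=(p*·29.7377+(1−p*)·11.0730)/1.23=20.8386; Δ=(29.7377−11.0730)/(79.9176−50.0976)=0.6259; B=V−Δ·S=-16.4908
Node (1,1) S=95.1400: V=(p*·75.9244+(1−p*)·29.7377)/1.23=53.4661; Δ=(75.9244−29.7377)/(127.4876−79.9176)=0.9709; B=V−Δ·S=-38.9072
Node (0,0) S=71.0000: V=(p*·53.4661+(1−p*)·20.8386)/1.23=37.6326; Δ=(53.4661−20.8386)/(95.1400−59.6400)=0.9191; B=V−Δ·S=-27.6225
The time-0 hedge costs 37.6326, which is the no-arbitrage price.

(0,0): Delta=0.9191 Bond=-27.6225
(1,0): Delta=0.6259 Bond=-16.4908
(1,1): Delta=0.9709 Bond=-38.9072
(2,0): Delta=-0.3952 Bond=30.8704
(2,1): Delta=0.8064 Bond=-34.7118
(2,2): Delta=1.0000 Bond=-51.5632
(3,0): Delta=-1.0000 Bond=63.4228
(3,1): Delta=-0.2882 Bond=30.7918
(3,2): Delta=1.0000 Bond=-63.4228
(3,3): Delta=1.0000 Bond=-63.4228
V0=37.6326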